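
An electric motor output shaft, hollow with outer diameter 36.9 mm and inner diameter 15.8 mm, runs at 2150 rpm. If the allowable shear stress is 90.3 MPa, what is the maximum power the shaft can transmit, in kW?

J = π(d_o⁴ − d_i⁴)/32 = π(0.0369⁴ − 0.0158⁴)/32 = 1.759×10^-7 m⁴.
T_max = τ_allow·J/r = 9.03×10^7 × 1.759×10^-7 / 0.0184 = 860.9 N·m.
ω = 2π·2150/60 = 225.1 rad/s, so P_max = T_max·ω = 1.938×10^5 W.

194 kW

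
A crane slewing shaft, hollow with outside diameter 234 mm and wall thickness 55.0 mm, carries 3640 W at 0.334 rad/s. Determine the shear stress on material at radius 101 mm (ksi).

ω = 0.334 rad/s, so T = P/ω = 3640 / 0.3340 = 10900 N·m.
J = π(d_o⁴ − d_i⁴)/32 = π(0.234⁴ − 0.124⁴)/32 = 2.711×10^-4 m⁴.
Shear stress varies linearly with radius: τ = T·r/J = 10900 × 0.101 / 2.711×10^-4 = 4.060×10^6 Pa.

0.589 ksi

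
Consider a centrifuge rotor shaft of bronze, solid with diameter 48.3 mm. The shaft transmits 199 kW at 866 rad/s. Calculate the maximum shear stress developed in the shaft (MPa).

ω = 866 rad/s, so T = P/ω = 199×10³ / 866.0 = 229.8 N·m.
J = πd⁴/32 = π(0.0483)⁴/32 = 5.343×10^-7 m⁴.
τ_max = T·r/J = 229.8 × 0.0241 / 5.343×10^-7 = 1.039×10^7 Pa.

10.4 MPa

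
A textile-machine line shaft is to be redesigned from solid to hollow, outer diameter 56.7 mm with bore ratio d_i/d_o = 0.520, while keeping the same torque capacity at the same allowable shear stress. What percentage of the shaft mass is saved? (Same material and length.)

Equal τ_max and T ⇒ the solid shaft needs d_s³ = d_o³(1−k⁴), so d_s = 56.7·(1−0.520⁴)^(1/3) = 55.28 mm.
Area ratio A_h/A_s = d_o²(1−k²)/d_s² = (1−k²)/(1−k⁴)^(2/3) = 0.7675.
Mass saving = 1 − 0.7675 = 23.3 %.

23.3 %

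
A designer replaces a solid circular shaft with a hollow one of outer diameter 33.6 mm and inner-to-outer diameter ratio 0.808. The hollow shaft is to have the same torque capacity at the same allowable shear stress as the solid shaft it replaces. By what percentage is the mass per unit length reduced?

Equal τ_max and T ⇒ the solid shaft needs d_s³ = d_o³(1−k⁴), so d_s = 33.6·(1−0.808⁴)^(1/3) = 27.92 mm.
Area ratio A_h/A_s = d_o²(1−k²)/d_s² = (1−k²)/(1−k⁴)^(2/3) = 0.5027.
Mass saving = 1 − 0.5027 = 49.7 %.

49.7 %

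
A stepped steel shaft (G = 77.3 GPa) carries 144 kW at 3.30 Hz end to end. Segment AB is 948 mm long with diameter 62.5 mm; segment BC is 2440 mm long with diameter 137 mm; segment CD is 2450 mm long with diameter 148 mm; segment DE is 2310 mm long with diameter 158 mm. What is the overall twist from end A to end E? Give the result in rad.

ω = 2π·3.30 = 20.73 rad/s, so T = P/ω = 144×10³ / 20.73 = 6945 N·m.
J_AB = π(0.0625)⁴/32 = 1.50×10^-6 m⁴; J_BC = π(0.137)⁴/32 = 3.46×10^-5 m⁴; J_CD = π(0.148)⁴/32 = 4.71×10^-5 m⁴; J_DE = π(0.158)⁴/32 = 6.12×10^-5 m⁴.
θ = (T/G)·Σ L_i/J_i = (6945/77.3×10⁹)·(0.948/1.50×10^-6 + 2.44/3.46×10^-5 + 2.45/4.71×10^-5 + 2.31/6.12×10^-5) = 0.07126 rad.

0.0713 rad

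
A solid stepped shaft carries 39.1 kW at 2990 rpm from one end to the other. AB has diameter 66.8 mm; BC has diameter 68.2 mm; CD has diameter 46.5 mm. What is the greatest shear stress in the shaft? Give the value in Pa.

6.33e6 Pa

ω = 2π·2990/60 = 313.1 rad/s, so T = P/ω = 39.1×10³ / 313.1 = 124.9 N·m.
Under the same torque, τ_max = 16T/(πd³) is largest where d is smallest — segment CD (d = 46.5 mm).
τ_max = 16·124.9/(π·(0.0465)³) = 6.325×10^6 Pa.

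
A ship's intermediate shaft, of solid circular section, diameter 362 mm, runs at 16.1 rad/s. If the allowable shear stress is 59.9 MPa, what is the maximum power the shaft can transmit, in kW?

J = πd⁴/32 = π(0.362)⁴/32 = 1.686×10^-3 m⁴.
T_max = τ_allow·J/r = 5.99×10^7 × 1.686×10^-3 / 0.181 = 557900 N·m.
ω = 16.1 rad/s, so P_max = T_max·ω = 8.983×10^6 W.

8980 kW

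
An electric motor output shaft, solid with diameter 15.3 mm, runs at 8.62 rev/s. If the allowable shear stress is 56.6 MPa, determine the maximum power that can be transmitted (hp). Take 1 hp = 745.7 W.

J = πd⁴/32 = π(0.0153)⁴/32 = 5.380×10^-9 m⁴.
T_max = τ_allow·J/r = 5.66×10^7 × 5.380×10^-9 / 0.00765 = 39.80 N·m.
ω = 2π·8.62 = 54.16 rad/s, so P_max = T_max·ω = 2156 W.

2.89 hp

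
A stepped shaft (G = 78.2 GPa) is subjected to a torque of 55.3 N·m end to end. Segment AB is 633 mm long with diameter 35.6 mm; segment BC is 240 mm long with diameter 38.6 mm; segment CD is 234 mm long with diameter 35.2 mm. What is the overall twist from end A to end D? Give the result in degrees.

0.270°

J_AB = π(0.0356)⁴/32 = 1.58×10^-7 m⁴; J_BC = π(0.0386)⁴/32 = 2.18×10^-7 m⁴; J_CD = π(0.0352)⁴/32 = 1.51×10^-7 m⁴.
θ = (T/G)·Σ L_i/J_i = (55.30/78.2×10⁹)·(0.633/1.58×10^-7 + 0.240/2.18×10^-7 + 0.234/1.51×10^-7) = 4.715×10^-3 rad.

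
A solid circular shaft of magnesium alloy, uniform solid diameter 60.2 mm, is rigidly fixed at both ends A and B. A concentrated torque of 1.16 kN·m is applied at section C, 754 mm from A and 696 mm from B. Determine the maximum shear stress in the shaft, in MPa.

With uniform GJ and both ends fixed, compatibility θ_AC = θ_CB gives T_A·a = T_B·b, together with T_A + T_B = T₀.
T_A = T₀·b/(a+b) = 1160·696/1450 = 556.8 N·m; T_B = 603.2 N·m.
τ in each portion: τ_AC = 1.30×10^7 Pa, τ_CB = 1.41×10^7 Pa; maximum is in CB.
τ_max = T_CB·r/J = 603.2·0.0301/1.29×10^-6 = 1.408×10^7 Pa.

14.1 MPa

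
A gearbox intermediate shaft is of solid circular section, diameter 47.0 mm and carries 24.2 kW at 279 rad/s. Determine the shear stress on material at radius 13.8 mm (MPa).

2.50 MPa

ω = 279 rad/s, so T = P/ω = 24.2×10³ / 279.0 = 86.74 N·m.
J = πd⁴/32 = π(0.0470)⁴/32 = 4.791×10^-7 m⁴.
Shear stress varies linearly with radius: τ = T·r/J = 86.74 × 0.0138 / 4.791×10^-7 = 2.499×10^6 Pa.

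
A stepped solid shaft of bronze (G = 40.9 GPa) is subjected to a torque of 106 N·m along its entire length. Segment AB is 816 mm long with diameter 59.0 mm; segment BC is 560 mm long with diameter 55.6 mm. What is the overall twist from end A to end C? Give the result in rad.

J_AB = π(0.0590)⁴/32 = 1.19×10^-6 m⁴; J_BC = π(0.0556)⁴/32 = 9.38×10^-7 m⁴.
θ = (T/G)·Σ L_i/J_i = (106.0/40.9×10⁹)·(0.816/1.19×10^-6 + 0.560/9.38×10^-7) = 3.325×10^-3 rad.

0.00332 rad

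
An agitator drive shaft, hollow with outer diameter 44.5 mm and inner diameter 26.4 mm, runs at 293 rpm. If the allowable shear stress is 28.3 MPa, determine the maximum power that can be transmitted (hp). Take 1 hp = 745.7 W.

17.7 hp

J = π(d_o⁴ − d_i⁴)/32 = π(0.0445⁴ − 0.0264⁴)/32 = 3.373×10^-7 m⁴.
T_max = τ_allow·J/r = 2.83×10^7 × 3.373×10^-7 / 0.0222 = 429.0 N·m.
ω = 2π·293/60 = 30.68 rad/s, so P_max = T_max·ω = 1.316×10^4 W.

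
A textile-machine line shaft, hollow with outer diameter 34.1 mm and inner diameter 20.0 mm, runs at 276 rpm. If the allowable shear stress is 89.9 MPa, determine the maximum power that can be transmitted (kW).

17.8 kW

J = π(d_o⁴ − d_i⁴)/32 = π(0.0341⁴ − 0.0200⁴)/32 = 1.170×10^-7 m⁴.
T_max = τ_allow·J/r = 8.99×10^7 × 1.170×10^-7 / 0.0170 = 617.1 N·m.
ω = 2π·276/60 = 28.90 rad/s, so P_max = T_max·ω = 1.784×10^4 W.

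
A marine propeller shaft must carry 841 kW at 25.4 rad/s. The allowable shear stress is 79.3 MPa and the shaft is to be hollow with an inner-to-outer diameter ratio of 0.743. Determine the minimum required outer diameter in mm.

145 mm

ω = 25.4 rad/s, so T = P/ω = 841×10³ / 25.40 = 33110 N·m.
For a hollow shaft with d_i/d_o = 0.743: τ_max = 16T/(π d_o³ (1−k⁴)), so d_o = [16T/(π τ_allow (1−k⁴))]^(1/3) = [16·33110/(π·7.93×10^7·0.6952)]^(1/3) = 0.1452 m.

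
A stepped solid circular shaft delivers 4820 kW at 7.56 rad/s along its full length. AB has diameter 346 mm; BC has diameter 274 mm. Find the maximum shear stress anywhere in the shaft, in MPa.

ω = 7.56 rad/s, so T = P/ω = 4820×10³ / 7.560 = 637600 N·m.
Under the same torque, τ_max = 16T/(πd³) is largest where d is smallest — segment BC (d = 274 mm).
τ_max = 16·637600/(π·(0.274)³) = 1.578×10^8 Pa.

158 MPa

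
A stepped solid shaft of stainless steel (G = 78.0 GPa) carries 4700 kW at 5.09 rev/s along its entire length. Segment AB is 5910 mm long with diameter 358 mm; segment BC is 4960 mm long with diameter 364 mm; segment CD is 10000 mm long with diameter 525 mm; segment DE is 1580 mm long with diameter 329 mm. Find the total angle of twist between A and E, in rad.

0.0174 rad

ω = 2π·5.09 = 31.98 rad/s, so T = P/ω = 4700×10³ / 31.98 = 147000 N·m.
J_AB = π(0.358)⁴/32 = 1.61×10^-3 m⁴; J_BC = π(0.364)⁴/32 = 1.72×10^-3 m⁴; J_CD = π(0.525)⁴/32 = 7.46×10^-3 m⁴; J_DE = π(0.329)⁴/32 = 1.15×10^-3 m⁴.
θ = (T/G)·Σ L_i/J_i = (147000/78.0×10⁹)·(5.91/1.61×10^-3 + 4.96/1.72×10^-3 + 10.0/7.46×10^-3 + 1.58/1.15×10^-3) = 0.01744 rad.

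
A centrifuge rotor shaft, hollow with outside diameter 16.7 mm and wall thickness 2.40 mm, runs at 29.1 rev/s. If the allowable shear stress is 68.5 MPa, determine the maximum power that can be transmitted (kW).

J = π(d_o⁴ − d_i⁴)/32 = π(0.0167⁴ − 0.0119⁴)/32 = 5.667×10^-9 m⁴.
T_max = τ_allow·J/r = 6.85×10^7 × 5.667×10^-9 / 0.00835 = 46.49 N·m.
ω = 2π·29.1 = 182.8 rad/s, so P_max = T_max·ω = 8501 W.

8.50 kW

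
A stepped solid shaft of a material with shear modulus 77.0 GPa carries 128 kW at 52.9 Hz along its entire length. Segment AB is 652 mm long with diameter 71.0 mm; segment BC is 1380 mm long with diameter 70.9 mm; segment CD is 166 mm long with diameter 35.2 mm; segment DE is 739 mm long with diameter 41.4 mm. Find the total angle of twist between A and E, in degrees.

ω = 2π·52.9 = 332.4 rad/s, so T = P/ω = 128×10³ / 332.4 = 385.1 N·m.
J_AB = π(0.0710)⁴/32 = 2.49×10^-6 m⁴; J_BC = π(0.0709)⁴/32 = 2.48×10^-6 m⁴; J_CD = π(0.0352)⁴/32 = 1.51×10^-7 m⁴; J_DE = π(0.0414)⁴/32 = 2.88×10^-7 m⁴.
θ = (T/G)·Σ L_i/J_i = (385.1/77.0×10⁹)·(0.652/2.49×10^-6 + 1.38/2.48×10^-6 + 0.166/1.51×10^-7 + 0.739/2.88×10^-7) = 0.02241 rad.

1.28°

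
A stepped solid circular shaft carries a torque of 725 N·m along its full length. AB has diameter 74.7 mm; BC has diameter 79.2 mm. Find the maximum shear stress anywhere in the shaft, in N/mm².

Under the same torque, τ_max = 16T/(πd³) is largest where d is smallest — segment AB (d = 74.7 mm).
τ_max = 16·725.0/(π·(0.0747)³) = 8.858×10^6 Pa.

8.86 N/mm²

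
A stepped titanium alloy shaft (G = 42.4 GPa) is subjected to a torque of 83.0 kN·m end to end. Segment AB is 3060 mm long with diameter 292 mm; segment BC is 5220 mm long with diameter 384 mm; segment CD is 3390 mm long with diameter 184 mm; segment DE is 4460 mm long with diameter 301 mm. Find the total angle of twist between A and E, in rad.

J_AB = π(0.292)⁴/32 = 7.14×10^-4 m⁴; J_BC = π(0.384)⁴/32 = 2.13×10^-3 m⁴; J_CD = π(0.184)⁴/32 = 1.13×10^-4 m⁴; J_DE = π(0.301)⁴/32 = 8.06×10^-4 m⁴.
θ = (T/G)·Σ L_i/J_i = (83000/42.4×10⁹)·(3.06/7.14×10^-4 + 5.22/2.13×10^-3 + 3.39/1.13×10^-4 + 4.46/8.06×10^-4) = 0.08298 rad.

0.0830 rad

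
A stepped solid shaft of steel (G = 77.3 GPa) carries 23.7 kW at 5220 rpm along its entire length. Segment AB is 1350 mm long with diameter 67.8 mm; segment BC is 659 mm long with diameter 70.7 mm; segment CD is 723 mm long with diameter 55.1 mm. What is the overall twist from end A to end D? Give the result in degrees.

0.0552°

ω = 2π·5220/60 = 546.6 rad/s, so T = P/ω = 23.7×10³ / 546.6 = 43.36 N·m.
J_AB = π(0.0678)⁴/32 = 2.07×10^-6 m⁴; J_BC = π(0.0707)⁴/32 = 2.45×10^-6 m⁴; J_CD = π(0.0551)⁴/32 = 9.05×10^-7 m⁴.
θ = (T/G)·Σ L_i/J_i = (43.36/77.3×10⁹)·(1.35/2.07×10^-6 + 0.659/2.45×10^-6 + 0.723/9.05×10^-7) = 9.638×10^-4 rad.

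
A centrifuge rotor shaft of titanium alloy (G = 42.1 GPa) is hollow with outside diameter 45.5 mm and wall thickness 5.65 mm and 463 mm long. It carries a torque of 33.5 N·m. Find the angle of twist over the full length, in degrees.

0.0737°

J = π(d_o⁴ − d_i⁴)/32 = π(0.0455⁴ − 0.0342⁴)/32 = 2.865×10^-7 m⁴.
θ = T·L/(G·J) = 33.50 × 0.463 / (42.1×10⁹ × 2.865×10^-7) = 1.286×10^-3 rad.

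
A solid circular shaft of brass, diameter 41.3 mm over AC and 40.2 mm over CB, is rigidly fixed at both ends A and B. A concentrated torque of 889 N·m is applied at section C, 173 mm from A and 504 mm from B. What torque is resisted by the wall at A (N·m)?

Compatibility: T_A·a/J_AC = T_B·b/J_CB with T_A + T_B = T₀.
J_AC = 2.86×10^-7 m⁴, J_CB = 2.56×10^-7 m⁴, so T_A = T₀·(J_AC/a)/((J_AC/a)+(J_CB/b)) = 679.6 N·m, T_B = 209.4 N·m.

680 N·m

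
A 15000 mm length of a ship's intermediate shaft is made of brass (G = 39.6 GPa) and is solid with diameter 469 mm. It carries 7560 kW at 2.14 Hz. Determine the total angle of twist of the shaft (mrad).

ω = 2π·2.14 = 13.45 rad/s, so T = P/ω = 7560×10³ / 13.45 = 562200 N·m.
J = πd⁴/32 = π(0.469)⁴/32 = 4.750×10^-3 m⁴.
θ = T·L/(G·J) = 562200 × 15.0 / (39.6×10⁹ × 4.750×10^-3) = 0.04484 rad.

44.8 mrad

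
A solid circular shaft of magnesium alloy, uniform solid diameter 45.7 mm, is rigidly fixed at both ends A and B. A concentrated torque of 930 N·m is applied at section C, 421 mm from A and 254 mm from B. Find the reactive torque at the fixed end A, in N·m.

350 N·m

With uniform GJ and both ends fixed, compatibility θ_AC = θ_CB gives T_A·a = T_B·b, together with T_A + T_B = T₀.
T_A = T₀·b/(a+b) = 930.0·254/675.0 = 350.0 N·m; T_B = 580.0 N·m.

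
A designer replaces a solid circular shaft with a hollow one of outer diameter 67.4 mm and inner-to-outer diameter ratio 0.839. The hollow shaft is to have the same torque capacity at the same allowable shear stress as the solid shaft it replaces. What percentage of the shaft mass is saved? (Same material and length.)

Equal τ_max and T ⇒ the solid shaft needs d_s³ = d_o³(1−k⁴), so d_s = 67.4·(1−0.839⁴)^(1/3) = 53.66 mm.
Area ratio A_h/A_s = d_o²(1−k²)/d_s² = (1−k²)/(1−k⁴)^(2/3) = 0.4672.
Mass saving = 1 − 0.4672 = 53.3 %.

53.3 %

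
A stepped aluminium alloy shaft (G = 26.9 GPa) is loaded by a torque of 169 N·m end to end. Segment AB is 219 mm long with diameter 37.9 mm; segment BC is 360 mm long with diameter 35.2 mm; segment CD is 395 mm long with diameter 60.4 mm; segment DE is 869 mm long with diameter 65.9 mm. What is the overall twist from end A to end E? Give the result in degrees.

J_AB = π(0.0379)⁴/32 = 2.03×10^-7 m⁴; J_BC = π(0.0352)⁴/32 = 1.51×10^-7 m⁴; J_CD = π(0.0604)⁴/32 = 1.31×10^-6 m⁴; J_DE = π(0.0659)⁴/32 = 1.85×10^-6 m⁴.
θ = (T/G)·Σ L_i/J_i = (169.0/26.9×10⁹)·(0.219/2.03×10^-7 + 0.360/1.51×10^-7 + 0.395/1.31×10^-6 + 0.869/1.85×10^-6) = 0.02665 rad.

1.53°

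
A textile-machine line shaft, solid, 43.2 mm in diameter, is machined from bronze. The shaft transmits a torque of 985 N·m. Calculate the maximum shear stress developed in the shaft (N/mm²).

62.2 N/mm²

J = πd⁴/32 = π(0.0432)⁴/32 = 3.419×10^-7 m⁴.
τ_max = T·r/J = 985.0 × 0.0216 / 3.419×10^-7 = 6.222×10^7 Pa.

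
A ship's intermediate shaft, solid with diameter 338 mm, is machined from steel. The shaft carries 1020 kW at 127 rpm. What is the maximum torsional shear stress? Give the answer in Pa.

1.01e7 Pa

ω = 2π·127/60 = 13.30 rad/s, so T = P/ω = 1020×10³ / 13.30 = 76700 N·m.
J = πd⁴/32 = π(0.338)⁴/32 = 1.281×10^-3 m⁴.
τ_max = T·r/J = 76700 × 0.169 / 1.281×10^-3 = 1.012×10^7 Pa.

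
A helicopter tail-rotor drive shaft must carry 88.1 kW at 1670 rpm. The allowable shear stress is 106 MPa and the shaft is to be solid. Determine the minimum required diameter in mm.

28.9 mm

ω = 2π·1670/60 = 174.9 rad/s, so T = P/ω = 88.1×10³ / 174.9 = 503.8 N·m.
For a solid shaft τ_max = 16T/(πd³), so d = (16T/(π τ_allow))^(1/3) = (16·503.8/(π·1.06×10^8))^(1/3) = 0.02893 m.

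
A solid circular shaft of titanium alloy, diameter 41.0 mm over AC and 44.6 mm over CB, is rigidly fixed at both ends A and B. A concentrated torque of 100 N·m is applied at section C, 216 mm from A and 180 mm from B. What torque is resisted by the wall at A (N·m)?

37.3 N·m

Compatibility: T_A·a/J_AC = T_B·b/J_CB with T_A + T_B = T₀.
J_AC = 2.77×10^-7 m⁴, J_CB = 3.88×10^-7 m⁴, so T_A = T₀·(J_AC/a)/((J_AC/a)+(J_CB/b)) = 37.31 N·m, T_B = 62.69 N·m.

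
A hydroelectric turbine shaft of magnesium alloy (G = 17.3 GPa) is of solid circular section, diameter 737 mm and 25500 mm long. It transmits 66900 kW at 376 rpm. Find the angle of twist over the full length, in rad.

ω = 2π·376/60 = 39.37 rad/s, so T = P/ω = 66900×10³ / 39.37 = 1.699e6 N·m.
J = πd⁴/32 = π(0.737)⁴/32 = 0.02896 m⁴.
θ = T·L/(G·J) = 1.699e6 × 25.5 / (17.3×10⁹ × 0.02896) = 0.08646 rad.

0.0865 rad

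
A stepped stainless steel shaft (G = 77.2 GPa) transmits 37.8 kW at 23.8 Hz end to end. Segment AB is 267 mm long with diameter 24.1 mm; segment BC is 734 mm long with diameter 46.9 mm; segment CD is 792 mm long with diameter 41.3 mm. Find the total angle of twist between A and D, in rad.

0.0405 rad

ω = 2π·23.8 = 149.5 rad/s, so T = P/ω = 37.8×10³ / 149.5 = 252.8 N·m.
J_AB = π(0.0241)⁴/32 = 3.31×10^-8 m⁴; J_BC = π(0.0469)⁴/32 = 4.75×10^-7 m⁴; J_CD = π(0.0413)⁴/32 = 2.86×10^-7 m⁴.
θ = (T/G)·Σ L_i/J_i = (252.8/77.2×10⁹)·(0.267/3.31×10^-8 + 0.734/4.75×10^-7 + 0.792/2.86×10^-7) = 0.04054 rad.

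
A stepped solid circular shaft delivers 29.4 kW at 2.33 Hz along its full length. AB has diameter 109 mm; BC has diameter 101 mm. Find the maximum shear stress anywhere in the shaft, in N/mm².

9.93 N/mm²

ω = 2π·2.33 = 14.64 rad/s, so T = P/ω = 29.4×10³ / 14.64 = 2008 N·m.
Under the same torque, τ_max = 16T/(πd³) is largest where d is smallest — segment BC (d = 101 mm).
τ_max = 16·2008/(π·(0.101)³) = 9.927×10^6 Pa.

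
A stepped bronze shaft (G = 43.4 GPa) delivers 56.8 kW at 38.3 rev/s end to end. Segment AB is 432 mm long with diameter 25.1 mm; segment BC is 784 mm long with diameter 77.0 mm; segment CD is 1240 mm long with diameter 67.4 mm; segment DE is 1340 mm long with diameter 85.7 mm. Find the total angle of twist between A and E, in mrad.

66.2 mrad

ω = 2π·38.3 = 240.6 rad/s, so T = P/ω = 56.8×10³ / 240.6 = 236.0 N·m.
J_AB = π(0.0251)⁴/32 = 3.90×10^-8 m⁴; J_BC = π(0.0770)⁴/32 = 3.45×10^-6 m⁴; J_CD = π(0.0674)⁴/32 = 2.03×10^-6 m⁴; J_DE = π(0.0857)⁴/32 = 5.30×10^-6 m⁴.
θ = (T/G)·Σ L_i/J_i = (236.0/43.4×10⁹)·(0.432/3.90×10^-8 + 0.784/3.45×10^-6 + 1.24/2.03×10^-6 + 1.34/5.30×10^-6) = 0.06623 rad.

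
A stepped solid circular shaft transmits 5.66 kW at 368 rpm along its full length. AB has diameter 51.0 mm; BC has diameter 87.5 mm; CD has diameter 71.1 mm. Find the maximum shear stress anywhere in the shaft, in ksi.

0.818 ksi

ω = 2π·368/60 = 38.54 rad/s, so T = P/ω = 5.66×10³ / 38.54 = 146.9 N·m.
Under the same torque, τ_max = 16T/(πd³) is largest where d is smallest — segment AB (d = 51.0 mm).
τ_max = 16·146.9/(π·(0.0510)³) = 5.639×10^6 Pa.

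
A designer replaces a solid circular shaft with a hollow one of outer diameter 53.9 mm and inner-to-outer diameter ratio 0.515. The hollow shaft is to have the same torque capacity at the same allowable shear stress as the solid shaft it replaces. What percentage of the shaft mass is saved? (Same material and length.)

22.9 %

Equal τ_max and T ⇒ the solid shaft needs d_s³ = d_o³(1−k⁴), so d_s = 53.9·(1−0.515⁴)^(1/3) = 52.61 mm.
Area ratio A_h/A_s = d_o²(1−k²)/d_s² = (1−k²)/(1−k⁴)^(2/3) = 0.7714.
Mass saving = 1 − 0.7714 = 22.9 %.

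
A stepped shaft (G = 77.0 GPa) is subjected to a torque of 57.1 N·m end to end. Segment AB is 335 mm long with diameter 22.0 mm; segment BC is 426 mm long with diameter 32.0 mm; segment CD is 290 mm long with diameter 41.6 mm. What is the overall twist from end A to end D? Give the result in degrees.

0.837°

J_AB = π(0.0220)⁴/32 = 2.30×10^-8 m⁴; J_BC = π(0.0320)⁴/32 = 1.03×10^-7 m⁴; J_CD = π(0.0416)⁴/32 = 2.94×10^-7 m⁴.
θ = (T/G)·Σ L_i/J_i = (57.10/77.0×10⁹)·(0.335/2.30×10^-8 + 0.426/1.03×10^-7 + 0.290/2.94×10^-7) = 0.01460 rad.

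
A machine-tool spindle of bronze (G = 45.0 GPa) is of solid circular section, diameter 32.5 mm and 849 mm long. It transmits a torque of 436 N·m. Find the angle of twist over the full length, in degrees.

J = πd⁴/32 = π(0.0325)⁴/32 = 1.095×10^-7 m⁴.
θ = T·L/(G·J) = 436.0 × 0.849 / (45.0×10⁹ × 1.095×10^-7) = 0.07510 rad.

4.30°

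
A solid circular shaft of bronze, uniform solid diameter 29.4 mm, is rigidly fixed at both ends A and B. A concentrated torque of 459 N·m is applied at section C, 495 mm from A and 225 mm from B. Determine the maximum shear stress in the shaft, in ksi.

9.17 ksi

With uniform GJ and both ends fixed, compatibility θ_AC = θ_CB gives T_A·a = T_B·b, together with T_A + T_B = T₀.
T_A = T₀·b/(a+b) = 459.0·225/720.0 = 143.4 N·m; T_B = 315.6 N·m.
τ in each portion: τ_AC = 2.87×10^7 Pa, τ_CB = 6.32×10^7 Pa; maximum is in CB.
τ_max = T_CB·r/J = 315.6·0.0147/7.33×10^-8 = 6.324×10^7 Pa.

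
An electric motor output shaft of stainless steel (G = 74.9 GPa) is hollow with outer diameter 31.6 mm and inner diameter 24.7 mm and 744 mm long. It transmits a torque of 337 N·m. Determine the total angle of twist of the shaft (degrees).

J = π(d_o⁴ − d_i⁴)/32 = π(0.0316⁴ − 0.0247⁴)/32 = 6.135×10^-8 m⁴.
θ = T·L/(G·J) = 337.0 × 0.744 / (74.9×10⁹ × 6.135×10^-8) = 0.05456 rad.

3.13°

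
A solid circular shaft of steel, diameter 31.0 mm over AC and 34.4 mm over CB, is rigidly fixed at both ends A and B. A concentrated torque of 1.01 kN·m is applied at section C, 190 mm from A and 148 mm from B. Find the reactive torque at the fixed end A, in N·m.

Compatibility: T_A·a/J_AC = T_B·b/J_CB with T_A + T_B = T₀.
J_AC = 9.07×10^-8 m⁴, J_CB = 1.37×10^-7 m⁴, so T_A = T₀·(J_AC/a)/((J_AC/a)+(J_CB/b)) = 342.8 N·m, T_B = 667.2 N·m.

343 N·m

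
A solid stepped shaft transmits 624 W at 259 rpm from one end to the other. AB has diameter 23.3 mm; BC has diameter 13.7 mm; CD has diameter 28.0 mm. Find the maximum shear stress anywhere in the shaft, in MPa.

45.6 MPa

ω = 2π·259/60 = 27.12 rad/s, so T = P/ω = 624 / 27.12 = 23.01 N·m.
Under the same torque, τ_max = 16T/(πd³) is largest where d is smallest — segment BC (d = 13.7 mm).
τ_max = 16·23.01/(π·(0.0137)³) = 4.557×10^7 Pa.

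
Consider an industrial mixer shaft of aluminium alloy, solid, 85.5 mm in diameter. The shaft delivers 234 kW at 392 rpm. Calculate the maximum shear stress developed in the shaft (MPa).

ω = 2π·392/60 = 41.05 rad/s, so T = P/ω = 234×10³ / 41.05 = 5700 N·m.
J = πd⁴/32 = π(0.0855)⁴/32 = 5.246×10^-6 m⁴.
τ_max = T·r/J = 5700 × 0.0428 / 5.246×10^-6 = 4.645×10^7 Pa.

46.4 MPa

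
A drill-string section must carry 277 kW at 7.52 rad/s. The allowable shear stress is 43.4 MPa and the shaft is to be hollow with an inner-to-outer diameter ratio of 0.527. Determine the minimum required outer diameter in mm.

167 mm

ω = 7.52 rad/s, so T = P/ω = 277×10³ / 7.520 = 36840 N·m.
For a hollow shaft with d_i/d_o = 0.527: τ_max = 16T/(π d_o³ (1−k⁴)), so d_o = [16T/(π τ_allow (1−k⁴))]^(1/3) = [16·36840/(π·4.34×10^7·0.9229)]^(1/3) = 0.1673 m.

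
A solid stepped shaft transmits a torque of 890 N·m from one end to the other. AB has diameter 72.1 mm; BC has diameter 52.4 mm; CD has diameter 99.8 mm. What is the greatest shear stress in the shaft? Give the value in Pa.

3.15e7 Pa

Under the same torque, τ_max = 16T/(πd³) is largest where d is smallest — segment BC (d = 52.4 mm).
τ_max = 16·890.0/(π·(0.0524)³) = 3.150×10^7 Pa.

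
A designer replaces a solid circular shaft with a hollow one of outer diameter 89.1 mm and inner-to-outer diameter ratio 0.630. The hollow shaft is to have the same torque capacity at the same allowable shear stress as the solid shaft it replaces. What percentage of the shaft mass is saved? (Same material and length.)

32.4 %

Equal τ_max and T ⇒ the solid shaft needs d_s³ = d_o³(1−k⁴), so d_s = 89.1·(1−0.630⁴)^(1/3) = 84.15 mm.
Area ratio A_h/A_s = d_o²(1−k²)/d_s² = (1−k²)/(1−k⁴)^(2/3) = 0.6761.
Mass saving = 1 − 0.6761 = 32.4 %.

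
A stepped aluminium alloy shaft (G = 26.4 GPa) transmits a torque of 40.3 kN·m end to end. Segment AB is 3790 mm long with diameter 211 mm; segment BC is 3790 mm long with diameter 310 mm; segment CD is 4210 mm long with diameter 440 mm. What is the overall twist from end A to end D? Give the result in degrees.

J_AB = π(0.211)⁴/32 = 1.95×10^-4 m⁴; J_BC = π(0.310)⁴/32 = 9.07×10^-4 m⁴; J_CD = π(0.440)⁴/32 = 3.68×10^-3 m⁴.
θ = (T/G)·Σ L_i/J_i = (40300/26.4×10⁹)·(3.79/1.95×10^-4 + 3.79/9.07×10^-4 + 4.21/3.68×10^-3) = 0.03786 rad.

2.17°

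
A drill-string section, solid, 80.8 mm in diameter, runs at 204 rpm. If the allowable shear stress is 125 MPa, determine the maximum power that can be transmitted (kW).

277 kW

J = πd⁴/32 = π(0.0808)⁴/32 = 4.185×10^-6 m⁴.
T_max = τ_allow·J/r = 1.25×10^8 × 4.185×10^-6 / 0.0404 = 12950 N·m.
ω = 2π·204/60 = 21.36 rad/s, so P_max = T_max·ω = 2.766×10^5 W.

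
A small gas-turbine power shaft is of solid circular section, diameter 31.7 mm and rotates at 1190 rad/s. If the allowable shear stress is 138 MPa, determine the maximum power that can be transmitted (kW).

1030 kW

J = πd⁴/32 = π(0.0317)⁴/32 = 9.914×10^-8 m⁴.
T_max = τ_allow·J/r = 1.38×10^8 × 9.914×10^-8 / 0.0158 = 863.2 N·m.
ω = 1190 rad/s, so P_max = T_max·ω = 1.027×10^6 W.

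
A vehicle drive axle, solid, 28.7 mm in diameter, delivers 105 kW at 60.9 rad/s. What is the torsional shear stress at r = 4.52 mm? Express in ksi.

17.0 ksi

ω = 60.9 rad/s, so T = P/ω = 105×10³ / 60.90 = 1724 N·m.
J = πd⁴/32 = π(0.0287)⁴/32 = 6.661×10^-8 m⁴.
Shear stress varies linearly with radius: τ = T·r/J = 1724 × 0.00452 / 6.661×10^-8 = 1.170×10^8 Pa.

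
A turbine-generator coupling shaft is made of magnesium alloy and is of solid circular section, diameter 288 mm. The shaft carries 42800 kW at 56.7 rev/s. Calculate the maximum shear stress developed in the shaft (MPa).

ω = 2π·56.7 = 356.3 rad/s, so T = P/ω = 42800×10³ / 356.3 = 120100 N·m.
J = πd⁴/32 = π(0.288)⁴/32 = 6.754×10^-4 m⁴.
τ_max = T·r/J = 120100 × 0.144 / 6.754×10^-4 = 2.561×10^7 Pa.

25.6 MPa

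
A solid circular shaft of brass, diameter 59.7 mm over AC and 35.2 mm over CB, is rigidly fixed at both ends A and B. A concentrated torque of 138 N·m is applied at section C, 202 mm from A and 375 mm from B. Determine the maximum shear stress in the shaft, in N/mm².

Compatibility: T_A·a/J_AC = T_B·b/J_CB with T_A + T_B = T₀.
J_AC = 1.25×10^-6 m⁴, J_CB = 1.51×10^-7 m⁴, so T_A = T₀·(J_AC/a)/((J_AC/a)+(J_CB/b)) = 129.6 N·m, T_B = 8.435 N·m.
τ in each portion: τ_AC = 3.10×10^6 Pa, τ_CB = 9.85×10^5 Pa; maximum is in AC.
τ_max = T_AC·r/J = 129.6·0.0299/1.25×10^-6 = 3.101×10^6 Pa.

3.10 N/mm²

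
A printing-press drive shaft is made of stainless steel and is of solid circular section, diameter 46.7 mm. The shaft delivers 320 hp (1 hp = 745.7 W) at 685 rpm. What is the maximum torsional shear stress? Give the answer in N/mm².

ω = 2π·685/60 = 71.73 rad/s, so T = P/ω = 320×745.7 / 71.73 = 3327 N·m.
J = πd⁴/32 = π(0.0467)⁴/32 = 4.669×10^-7 m⁴.
τ_max = T·r/J = 3327 × 0.0234 / 4.669×10^-7 = 1.663×10^8 Pa.

166 N/mm²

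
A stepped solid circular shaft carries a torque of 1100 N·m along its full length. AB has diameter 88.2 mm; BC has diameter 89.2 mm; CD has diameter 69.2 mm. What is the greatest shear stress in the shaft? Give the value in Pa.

Under the same torque, τ_max = 16T/(πd³) is largest where d is smallest — segment CD (d = 69.2 mm).
τ_max = 16·1100/(π·(0.0692)³) = 1.691×10^7 Pa.

1.69e7 Pa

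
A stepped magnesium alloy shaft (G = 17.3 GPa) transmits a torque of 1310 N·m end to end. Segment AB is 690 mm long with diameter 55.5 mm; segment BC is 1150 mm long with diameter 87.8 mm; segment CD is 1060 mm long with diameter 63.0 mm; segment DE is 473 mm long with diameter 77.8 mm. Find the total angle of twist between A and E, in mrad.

J_AB = π(0.0555)⁴/32 = 9.31×10^-7 m⁴; J_BC = π(0.0878)⁴/32 = 5.83×10^-6 m⁴; J_CD = π(0.0630)⁴/32 = 1.55×10^-6 m⁴; J_DE = π(0.0778)⁴/32 = 3.60×10^-6 m⁴.
θ = (T/G)·Σ L_i/J_i = (1310/17.3×10⁹)·(0.690/9.31×10^-7 + 1.15/5.83×10^-6 + 1.06/1.55×10^-6 + 0.473/3.60×10^-6) = 0.1329 rad.

133 mrad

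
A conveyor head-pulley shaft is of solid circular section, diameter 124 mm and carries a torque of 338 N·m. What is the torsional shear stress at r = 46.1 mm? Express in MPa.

0.671 MPa

J = πd⁴/32 = π(0.124)⁴/32 = 2.321×10^-5 m⁴.
Shear stress varies linearly with radius: τ = T·r/J = 338.0 × 0.0461 / 2.321×10^-5 = 6.713×10^5 Pa.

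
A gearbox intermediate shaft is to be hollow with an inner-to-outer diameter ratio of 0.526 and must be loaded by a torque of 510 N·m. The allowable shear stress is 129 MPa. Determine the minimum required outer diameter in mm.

27.9 mm

For a hollow shaft with d_i/d_o = 0.526: τ_max = 16T/(π d_o³ (1−k⁴)), so d_o = [16T/(π τ_allow (1−k⁴))]^(1/3) = [16·510.0/(π·1.29×10^8·0.9235)]^(1/3) = 0.02794 m.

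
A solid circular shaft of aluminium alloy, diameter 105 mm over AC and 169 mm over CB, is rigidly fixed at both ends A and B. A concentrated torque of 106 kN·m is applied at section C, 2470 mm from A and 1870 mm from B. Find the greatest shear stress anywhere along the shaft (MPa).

Compatibility: T_A·a/J_AC = T_B·b/J_CB with T_A + T_B = T₀.
J_AC = 1.19×10^-5 m⁴, J_CB = 8.01×10^-5 m⁴, so T_A = T₀·(J_AC/a)/((J_AC/a)+(J_CB/b)) = 10750 N·m, T_B = 95250 N·m.
τ in each portion: τ_AC = 4.73×10^7 Pa, τ_CB = 1.01×10^8 Pa; maximum is in CB.
τ_max = T_CB·r/J = 95250·0.0845/8.01×10^-5 = 1.005×10^8 Pa.

101 MPa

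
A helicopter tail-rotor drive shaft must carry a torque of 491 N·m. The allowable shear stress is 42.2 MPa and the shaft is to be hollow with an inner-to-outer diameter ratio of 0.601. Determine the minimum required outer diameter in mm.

40.8 mm

For a hollow shaft with d_i/d_o = 0.601: τ_max = 16T/(π d_o³ (1−k⁴)), so d_o = [16T/(π τ_allow (1−k⁴))]^(1/3) = [16·491.0/(π·4.22×10^7·0.8695)]^(1/3) = 0.04085 m.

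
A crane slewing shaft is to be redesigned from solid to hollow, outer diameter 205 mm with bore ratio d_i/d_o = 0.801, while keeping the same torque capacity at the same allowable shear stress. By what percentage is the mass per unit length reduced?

Equal τ_max and T ⇒ the solid shaft needs d_s³ = d_o³(1−k⁴), so d_s = 205·(1−0.801⁴)^(1/3) = 171.8 mm.
Area ratio A_h/A_s = d_o²(1−k²)/d_s² = (1−k²)/(1−k⁴)^(2/3) = 0.5104.
Mass saving = 1 − 0.5104 = 49.0 %.

49.0 %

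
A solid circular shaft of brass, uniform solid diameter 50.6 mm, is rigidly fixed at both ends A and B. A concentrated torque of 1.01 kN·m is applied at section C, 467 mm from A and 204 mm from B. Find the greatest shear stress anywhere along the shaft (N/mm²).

With uniform GJ and both ends fixed, compatibility θ_AC = θ_CB gives T_A·a = T_B·b, together with T_A + T_B = T₀.
T_A = T₀·b/(a+b) = 1010·204/671.0 = 307.1 N·m; T_B = 702.9 N·m.
τ in each portion: τ_AC = 1.21×10^7 Pa, τ_CB = 2.76×10^7 Pa; maximum is in CB.
τ_max = T_CB·r/J = 702.9·0.0253/6.44×10^-7 = 2.763×10^7 Pa.

27.6 N/mm²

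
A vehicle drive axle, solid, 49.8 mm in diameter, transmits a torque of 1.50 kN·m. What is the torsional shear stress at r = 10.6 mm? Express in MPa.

26.3 MPa

J = πd⁴/32 = π(0.0498)⁴/32 = 6.038×10^-7 m⁴.
Shear stress varies linearly with radius: τ = T·r/J = 1500 × 0.0106 / 6.038×10^-7 = 2.633×10^7 Pa.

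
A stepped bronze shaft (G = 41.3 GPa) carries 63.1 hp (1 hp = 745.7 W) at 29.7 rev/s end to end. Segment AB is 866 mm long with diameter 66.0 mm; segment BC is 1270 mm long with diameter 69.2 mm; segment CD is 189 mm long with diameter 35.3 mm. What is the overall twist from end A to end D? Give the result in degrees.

0.794°

ω = 2π·29.7 = 186.6 rad/s, so T = P/ω = 63.1×745.7 / 186.6 = 252.1 N·m.
J_AB = π(0.0660)⁴/32 = 1.86×10^-6 m⁴; J_BC = π(0.0692)⁴/32 = 2.25×10^-6 m⁴; J_CD = π(0.0353)⁴/32 = 1.52×10^-7 m⁴.
θ = (T/G)·Σ L_i/J_i = (252.1/41.3×10⁹)·(0.866/1.86×10^-6 + 1.27/2.25×10^-6 + 0.189/1.52×10^-7) = 0.01385 rad.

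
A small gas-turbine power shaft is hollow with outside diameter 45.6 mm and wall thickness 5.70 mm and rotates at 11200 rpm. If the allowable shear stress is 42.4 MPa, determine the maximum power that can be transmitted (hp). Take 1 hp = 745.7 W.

849 hp

J = π(d_o⁴ − d_i⁴)/32 = π(0.0456⁴ − 0.0342⁴)/32 = 2.902×10^-7 m⁴.
T_max = τ_allow·J/r = 4.24×10^7 × 2.902×10^-7 / 0.0228 = 539.6 N·m.
ω = 2π·11200/60 = 1173 rad/s, so P_max = T_max·ω = 6.329×10^5 W.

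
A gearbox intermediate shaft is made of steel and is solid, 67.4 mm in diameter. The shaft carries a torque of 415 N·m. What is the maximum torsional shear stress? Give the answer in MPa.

6.90 MPa

J = πd⁴/32 = π(0.0674)⁴/32 = 2.026×10^-6 m⁴.
τ_max = T·r/J = 415.0 × 0.0337 / 2.026×10^-6 = 6.903×10^6 Pa.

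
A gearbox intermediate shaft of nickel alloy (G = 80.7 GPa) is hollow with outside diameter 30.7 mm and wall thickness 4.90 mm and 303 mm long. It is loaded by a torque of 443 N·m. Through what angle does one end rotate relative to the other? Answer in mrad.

24.3 mrad

J = π(d_o⁴ − d_i⁴)/32 = π(0.0307⁴ − 0.0209⁴)/32 = 6.848×10^-8 m⁴.
θ = T·L/(G·J) = 443.0 × 0.303 / (80.7×10⁹ × 6.848×10^-8) = 0.02429 rad.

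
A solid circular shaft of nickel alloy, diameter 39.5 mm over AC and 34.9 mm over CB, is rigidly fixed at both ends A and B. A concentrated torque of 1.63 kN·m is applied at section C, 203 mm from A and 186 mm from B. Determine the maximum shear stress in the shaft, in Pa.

8.09e7 Pa

Compatibility: T_A·a/J_AC = T_B·b/J_CB with T_A + T_B = T₀.
J_AC = 2.39×10^-7 m⁴, J_CB = 1.46×10^-7 m⁴, so T_A = T₀·(J_AC/a)/((J_AC/a)+(J_CB/b)) = 978.9 N·m, T_B = 651.1 N·m.
τ in each portion: τ_AC = 8.09×10^7 Pa, τ_CB = 7.80×10^7 Pa; maximum is in AC.
τ_max = T_AC·r/J = 978.9·0.0198/2.39×10^-7 = 8.090×10^7 Pa.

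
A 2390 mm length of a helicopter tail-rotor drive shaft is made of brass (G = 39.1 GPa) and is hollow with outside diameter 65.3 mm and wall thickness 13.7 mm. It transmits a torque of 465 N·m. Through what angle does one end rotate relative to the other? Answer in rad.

0.0180 rad

J = π(d_o⁴ − d_i⁴)/32 = π(0.0653⁴ − 0.0379⁴)/32 = 1.582×10^-6 m⁴.
θ = T·L/(G·J) = 465.0 × 2.39 / (39.1×10⁹ × 1.582×10^-6) = 0.01796 rad.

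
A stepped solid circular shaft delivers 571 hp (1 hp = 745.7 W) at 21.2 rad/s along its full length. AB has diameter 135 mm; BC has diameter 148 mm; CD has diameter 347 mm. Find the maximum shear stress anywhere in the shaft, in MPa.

ω = 21.2 rad/s, so T = P/ω = 571×745.7 / 21.20 = 20080 N·m.
Under the same torque, τ_max = 16T/(πd³) is largest where d is smallest — segment AB (d = 135 mm).
τ_max = 16·20080/(π·(0.135)³) = 4.158×10^7 Pa.

41.6 MPa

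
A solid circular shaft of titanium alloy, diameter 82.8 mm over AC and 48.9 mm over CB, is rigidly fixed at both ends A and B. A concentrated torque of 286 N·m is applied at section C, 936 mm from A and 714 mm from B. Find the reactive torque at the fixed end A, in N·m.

Compatibility: T_A·a/J_AC = T_B·b/J_CB with T_A + T_B = T₀.
J_AC = 4.61×10^-6 m⁴, J_CB = 5.61×10^-7 m⁴, so T_A = T₀·(J_AC/a)/((J_AC/a)+(J_CB/b)) = 246.7 N·m, T_B = 39.34 N·m.

247 N·m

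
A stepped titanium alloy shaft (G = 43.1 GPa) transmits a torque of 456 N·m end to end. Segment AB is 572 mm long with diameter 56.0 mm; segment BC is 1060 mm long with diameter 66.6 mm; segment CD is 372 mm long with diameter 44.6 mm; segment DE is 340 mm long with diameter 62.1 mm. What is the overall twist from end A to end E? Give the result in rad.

0.0247 rad

J_AB = π(0.0560)⁴/32 = 9.65×10^-7 m⁴; J_BC = π(0.0666)⁴/32 = 1.93×10^-6 m⁴; J_CD = π(0.0446)⁴/32 = 3.88×10^-7 m⁴; J_DE = π(0.0621)⁴/32 = 1.46×10^-6 m⁴.
θ = (T/G)·Σ L_i/J_i = (456.0/43.1×10⁹)·(0.572/9.65×10^-7 + 1.06/1.93×10^-6 + 0.372/3.88×10^-7 + 0.340/1.46×10^-6) = 0.02467 rad.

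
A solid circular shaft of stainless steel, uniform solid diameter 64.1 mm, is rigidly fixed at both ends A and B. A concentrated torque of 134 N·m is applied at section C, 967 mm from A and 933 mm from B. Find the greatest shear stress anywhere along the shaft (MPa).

1.32 MPa

With uniform GJ and both ends fixed, compatibility θ_AC = θ_CB gives T_A·a = T_B·b, together with T_A + T_B = T₀.
T_A = T₀·b/(a+b) = 134.0·933/1900 = 65.80 N·m; T_B = 68.20 N·m.
τ in each portion: τ_AC = 1.27×10^6 Pa, τ_CB = 1.32×10^6 Pa; maximum is in CB.
τ_max = T_CB·r/J = 68.20·0.0320/1.66×10^-6 = 1.319×10^6 Pa.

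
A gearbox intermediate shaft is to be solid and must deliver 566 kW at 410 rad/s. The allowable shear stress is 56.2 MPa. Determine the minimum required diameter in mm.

50.0 mm

ω = 410 rad/s, so T = P/ω = 566×10³ / 410.0 = 1380 N·m.
For a solid shaft τ_max = 16T/(πd³), so d = (16T/(π τ_allow))^(1/3) = (16·1380/(π·5.62×10^7))^(1/3) = 0.05001 m.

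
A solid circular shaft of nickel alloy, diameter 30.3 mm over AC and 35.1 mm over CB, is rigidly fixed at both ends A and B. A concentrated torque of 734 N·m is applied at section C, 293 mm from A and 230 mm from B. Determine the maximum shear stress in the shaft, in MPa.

Compatibility: T_A·a/J_AC = T_B·b/J_CB with T_A + T_B = T₀.
J_AC = 8.28×10^-8 m⁴, J_CB = 1.49×10^-7 m⁴, so T_A = T₀·(J_AC/a)/((J_AC/a)+(J_CB/b)) = 222.8 N·m, T_B = 511.2 N·m.
τ in each portion: τ_AC = 4.08×10^7 Pa, τ_CB = 6.02×10^7 Pa; maximum is in CB.
τ_max = T_CB·r/J = 511.2·0.0175/1.49×10^-7 = 6.020×10^7 Pa.

60.2 MPa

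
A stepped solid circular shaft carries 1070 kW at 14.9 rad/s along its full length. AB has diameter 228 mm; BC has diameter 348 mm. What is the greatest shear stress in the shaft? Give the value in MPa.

30.9 MPa

ω = 14.9 rad/s, so T = P/ω = 1070×10³ / 14.90 = 71810 N·m.
Under the same torque, τ_max = 16T/(πd³) is largest where d is smallest — segment AB (d = 228 mm).
τ_max = 16·71810/(π·(0.228)³) = 3.086×10^7 Pa.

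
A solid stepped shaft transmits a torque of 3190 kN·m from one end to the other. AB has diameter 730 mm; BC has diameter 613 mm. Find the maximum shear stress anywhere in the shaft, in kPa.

70500 kPa

Under the same torque, τ_max = 16T/(πd³) is largest where d is smallest — segment BC (d = 613 mm).
τ_max = 16·3.190e6/(π·(0.613)³) = 7.053×10^7 Pa.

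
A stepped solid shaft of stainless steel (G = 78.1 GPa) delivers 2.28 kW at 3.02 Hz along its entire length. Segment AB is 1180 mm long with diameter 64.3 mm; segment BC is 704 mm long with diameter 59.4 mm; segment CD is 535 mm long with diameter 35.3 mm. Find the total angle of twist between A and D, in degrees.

ω = 2π·3.02 = 18.98 rad/s, so T = P/ω = 2.28×10³ / 18.98 = 120.2 N·m.
J_AB = π(0.0643)⁴/32 = 1.68×10^-6 m⁴; J_BC = π(0.0594)⁴/32 = 1.22×10^-6 m⁴; J_CD = π(0.0353)⁴/32 = 1.52×10^-7 m⁴.
θ = (T/G)·Σ L_i/J_i = (120.2/78.1×10⁹)·(1.18/1.68×10^-6 + 0.704/1.22×10^-6 + 0.535/1.52×10^-7) = 7.367×10^-3 rad.

0.422°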